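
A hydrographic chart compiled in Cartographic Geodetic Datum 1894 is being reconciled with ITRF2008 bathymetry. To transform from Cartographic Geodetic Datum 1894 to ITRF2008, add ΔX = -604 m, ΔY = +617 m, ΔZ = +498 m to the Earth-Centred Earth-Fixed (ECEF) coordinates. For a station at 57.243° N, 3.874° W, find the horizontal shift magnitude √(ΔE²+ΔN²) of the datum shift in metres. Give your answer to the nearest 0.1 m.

994.3 m

The local east axis at (φ, λ) is (−sin λ, cos λ, 0), so ΔE = −sin(-3.874°)·(-604) + cos(-3.874°)·617 = 574.78 m.
The local north axis is (−sin φ cos λ, −sin φ sin λ, cos φ), giving ΔN = 506.787 + 35.057 + 269.456 = 811.30 m.
Horizontal magnitude = √(ΔE² + ΔN²) = √(574.78² + 811.30²) = 994.28 m.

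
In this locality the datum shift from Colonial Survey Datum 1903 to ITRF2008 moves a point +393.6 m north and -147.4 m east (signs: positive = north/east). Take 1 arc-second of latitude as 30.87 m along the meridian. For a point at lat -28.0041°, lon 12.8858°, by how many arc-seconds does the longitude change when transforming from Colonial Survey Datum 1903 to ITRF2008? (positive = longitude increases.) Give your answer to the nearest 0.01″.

At latitude -28.0041°, cos φ = 0.882914.
1″ of longitude at this latitude = 30.87 × cos φ = 27.2556 m, so Δλ = -147.4 / 27.2556 = -5.408″.

Δλ = -5.41″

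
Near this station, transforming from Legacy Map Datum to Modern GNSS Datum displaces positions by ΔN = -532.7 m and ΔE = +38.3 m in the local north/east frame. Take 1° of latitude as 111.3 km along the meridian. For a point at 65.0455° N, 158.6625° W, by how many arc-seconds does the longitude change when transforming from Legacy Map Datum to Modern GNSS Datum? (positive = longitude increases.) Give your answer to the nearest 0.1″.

Δλ = 2.9″

At latitude 65.0455°, cos φ = 0.421898.
1° of longitude at this latitude = 111.3 × cos φ = 46.96 km, so Δλ = 38.3 / 46957.3 = 0.0008156° = 2.936″.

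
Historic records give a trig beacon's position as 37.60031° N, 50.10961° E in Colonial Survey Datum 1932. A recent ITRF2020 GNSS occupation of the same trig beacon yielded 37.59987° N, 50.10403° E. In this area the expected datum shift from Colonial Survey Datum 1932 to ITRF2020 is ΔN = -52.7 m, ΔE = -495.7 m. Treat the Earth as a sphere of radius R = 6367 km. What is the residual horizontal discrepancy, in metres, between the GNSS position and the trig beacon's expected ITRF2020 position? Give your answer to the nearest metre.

Observed coordinate differences: Δφ = -0.00044°, Δλ = -0.00558°.
Converting to metres (1° lat = 111125 m, cos φ = 0.792286): observed ΔN = -48.9 m, observed ΔE = -491.3 m.
Subtracting the expected shift leaves a residual of -48.9 − (-52.7) = 3.8 m north and -491.3 − (-495.7) = 4.4 m east.
Residual distance = √(3.8² + 4.4²) = 5.8 m.

6 m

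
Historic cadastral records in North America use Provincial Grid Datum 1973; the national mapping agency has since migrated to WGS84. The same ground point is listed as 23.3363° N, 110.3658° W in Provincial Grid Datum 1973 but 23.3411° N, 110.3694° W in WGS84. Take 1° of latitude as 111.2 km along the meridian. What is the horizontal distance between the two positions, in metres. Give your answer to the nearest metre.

Δφ = 23.3411° − 23.3363° = +0.0048°; Δλ = -110.3694° − -110.3658° = -0.0036°.
ΔN = Δφ × 111200 = 533.8 m; ΔE = Δλ × 111200 × cos(23.3363°) = -0.0036 × 111200 × 0.918196 = -367.6 m.
Distance = √(ΔE² + ΔN²) = √((-367.6)² + 533.8²) = 648.1 m.

648 m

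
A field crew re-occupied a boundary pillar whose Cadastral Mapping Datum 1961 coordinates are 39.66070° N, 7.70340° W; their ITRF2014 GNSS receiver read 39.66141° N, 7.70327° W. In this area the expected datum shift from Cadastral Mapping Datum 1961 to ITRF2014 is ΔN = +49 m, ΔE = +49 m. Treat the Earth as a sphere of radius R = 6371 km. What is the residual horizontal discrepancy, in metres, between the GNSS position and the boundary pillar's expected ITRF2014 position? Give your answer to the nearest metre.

48 m

Observed coordinate differences: Δφ = +0.00071°, Δλ = +0.00013°.
Converting to metres (1° lat = 111195 m, cos φ = 0.769838): observed ΔN = 78.9 m, observed ΔE = 11.1 m.
Subtracting the expected shift leaves a residual of 78.9 − (49) = 29.9 m north and 11.1 − (49) = -37.9 m east.
Residual distance = √(29.9² + (-37.9)²) = 48.3 m.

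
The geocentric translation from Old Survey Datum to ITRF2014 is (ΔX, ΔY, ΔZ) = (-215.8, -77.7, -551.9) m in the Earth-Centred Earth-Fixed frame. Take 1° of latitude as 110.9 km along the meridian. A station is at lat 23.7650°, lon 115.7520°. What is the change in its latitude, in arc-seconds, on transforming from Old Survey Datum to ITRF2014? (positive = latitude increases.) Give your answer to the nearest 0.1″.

Δφ = -16.7″

sin φ = 0.402986, cos φ = 0.915206, sin λ = 0.900683, cos λ = -0.434477.
North component: ΔN = −sin φ cos λ·ΔX − sin φ sin λ·ΔY + cos φ·ΔZ = −(0.402986)(-0.434477)(-215.8) − (0.402986)(0.900683)(-77.7) + (0.915206)(-551.9) = -514.68 m.
1° of latitude spans 110900 m, so Δφ = -514.68 / 110900 × 3600 = -16.708″.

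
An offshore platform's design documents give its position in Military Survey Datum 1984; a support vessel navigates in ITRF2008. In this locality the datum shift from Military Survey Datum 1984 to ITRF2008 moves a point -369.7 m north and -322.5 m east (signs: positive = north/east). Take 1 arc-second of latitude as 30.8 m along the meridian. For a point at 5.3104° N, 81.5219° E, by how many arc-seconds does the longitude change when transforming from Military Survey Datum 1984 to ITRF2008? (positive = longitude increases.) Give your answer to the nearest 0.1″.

At latitude 5.3104°, cos φ = 0.995708.
1″ of longitude at this latitude = 30.80 × cos φ = 30.6678 m, so Δλ = -322.5 / 30.6678 = -10.516″.

Δλ = -10.5″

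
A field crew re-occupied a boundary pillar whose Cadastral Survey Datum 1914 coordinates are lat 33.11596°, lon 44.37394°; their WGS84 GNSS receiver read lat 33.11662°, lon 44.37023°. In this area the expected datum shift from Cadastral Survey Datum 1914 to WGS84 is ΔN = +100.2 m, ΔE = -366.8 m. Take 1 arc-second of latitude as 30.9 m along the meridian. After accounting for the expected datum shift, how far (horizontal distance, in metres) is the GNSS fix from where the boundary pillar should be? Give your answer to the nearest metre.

34 m

Observed coordinate differences: Δφ = +0.00066°, Δλ = -0.00371°.
Converting to metres (1° lat = 111240 m, cos φ = 0.837567): observed ΔN = 73.4 m, observed ΔE = -345.7 m.
Subtracting the expected shift leaves a residual of 73.4 − (100.2) = -26.8 m north and -345.7 − (-366.8) = 21.1 m east.
Residual distance = √((-26.8)² + 21.1²) = 34.1 m.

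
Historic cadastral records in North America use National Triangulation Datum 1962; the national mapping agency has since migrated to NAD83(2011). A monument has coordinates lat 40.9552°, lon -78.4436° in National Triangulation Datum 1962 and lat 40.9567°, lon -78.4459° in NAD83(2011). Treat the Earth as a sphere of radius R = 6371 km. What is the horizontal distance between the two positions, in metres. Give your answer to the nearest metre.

Δφ = 40.9567° − 40.9552° = +0.0015°; Δλ = -78.4459° − -78.4436° = -0.0023°.
1° along a meridian = πR/180 = 111195 m.
ΔN = Δφ × 111195 = 166.8 m; ΔE = Δλ × 111195 × cos(40.9552°) = -0.0023 × 111195 × 0.755222 = -193.1 m.
Distance = √(ΔE² + ΔN²) = √((-193.1)² + 166.8²) = 255.2 m.

255 m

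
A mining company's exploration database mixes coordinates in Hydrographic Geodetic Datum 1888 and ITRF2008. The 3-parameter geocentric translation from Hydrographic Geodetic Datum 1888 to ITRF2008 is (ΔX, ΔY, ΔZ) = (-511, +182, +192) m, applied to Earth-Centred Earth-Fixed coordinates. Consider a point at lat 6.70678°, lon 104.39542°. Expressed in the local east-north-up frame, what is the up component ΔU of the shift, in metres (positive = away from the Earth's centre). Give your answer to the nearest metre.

ΔU = 324 m

At φ = 6.70678°, λ = 104.39542°: sin φ = 0.116788, cos φ = 0.993157, sin λ = 0.968603, cos λ = -0.248612.
ΔU = cos φ cos λ·ΔX + cos φ sin λ·ΔY + sin φ·ΔZ = (0.993157)(-0.248612)(-511) + (0.993157)(0.968603)(182) + (0.116788)(192) = 323.67 m.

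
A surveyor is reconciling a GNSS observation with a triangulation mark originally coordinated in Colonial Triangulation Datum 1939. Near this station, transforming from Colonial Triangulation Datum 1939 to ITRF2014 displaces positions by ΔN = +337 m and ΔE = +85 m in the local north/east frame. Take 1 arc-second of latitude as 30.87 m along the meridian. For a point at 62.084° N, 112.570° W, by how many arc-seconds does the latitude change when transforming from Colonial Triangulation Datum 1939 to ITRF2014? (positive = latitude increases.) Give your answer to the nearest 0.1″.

1″ of latitude = 30.87 m, so Δφ = 337.0 / 30.87 = 10.917″.

Δφ = 10.9″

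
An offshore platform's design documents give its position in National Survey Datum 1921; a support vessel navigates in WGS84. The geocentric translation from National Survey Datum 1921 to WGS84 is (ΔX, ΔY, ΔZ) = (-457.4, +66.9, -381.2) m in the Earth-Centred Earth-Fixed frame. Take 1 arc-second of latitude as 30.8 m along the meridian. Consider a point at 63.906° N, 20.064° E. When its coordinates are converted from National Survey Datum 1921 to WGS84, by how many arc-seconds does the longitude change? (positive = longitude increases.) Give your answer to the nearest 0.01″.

Δλ = 16.22″

sin φ = 0.898074, cos φ = 0.439845, sin λ = 0.343070, cos λ = 0.939310.
East component: ΔE = −sin λ·ΔX + cos λ·ΔY = −(0.343070)(-457.4) + (0.939310)(66.9) = 219.76 m.
1° of latitude spans 3600 × 30.80 = 110880 m; at latitude φ, 1° of longitude spans that × cos φ = 48770.0 m, so Δλ = 219.76 / 48770.0 × 3600 = 16.222″.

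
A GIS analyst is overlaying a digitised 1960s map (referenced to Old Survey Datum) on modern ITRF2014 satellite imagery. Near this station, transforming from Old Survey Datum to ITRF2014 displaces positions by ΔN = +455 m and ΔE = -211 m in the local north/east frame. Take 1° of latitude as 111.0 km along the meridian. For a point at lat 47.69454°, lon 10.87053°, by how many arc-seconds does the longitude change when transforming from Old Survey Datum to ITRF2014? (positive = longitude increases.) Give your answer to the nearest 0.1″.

At latitude 47.69454°, cos φ = 0.673083.
1° of longitude at this latitude = 111.0 × cos φ = 74.71 km, so Δλ = -211.0 / 74712.2 = -0.0028242° = -10.167″.

Δλ = -10.2″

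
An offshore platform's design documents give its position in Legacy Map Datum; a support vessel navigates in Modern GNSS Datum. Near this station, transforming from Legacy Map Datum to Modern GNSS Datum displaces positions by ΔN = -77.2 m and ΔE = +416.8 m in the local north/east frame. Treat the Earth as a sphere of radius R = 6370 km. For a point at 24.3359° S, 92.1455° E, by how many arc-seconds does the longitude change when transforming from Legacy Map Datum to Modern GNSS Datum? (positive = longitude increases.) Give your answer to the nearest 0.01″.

Δλ = 14.81″

At latitude -24.3359°, cos φ = 0.911145.
One radian of longitude at latitude φ spans R cos φ, so Δλ = ΔE / (R cos φ) = 416.8 / (6370000 × 0.911145) = 7.1813e-05 rad = 14.812″.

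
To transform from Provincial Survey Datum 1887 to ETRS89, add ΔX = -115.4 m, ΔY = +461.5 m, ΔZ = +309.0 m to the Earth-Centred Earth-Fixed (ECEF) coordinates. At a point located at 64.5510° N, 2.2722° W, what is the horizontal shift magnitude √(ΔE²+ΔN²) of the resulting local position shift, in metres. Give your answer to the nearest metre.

522 m

At φ = 64.5510°, λ = -2.2722°: sin φ = 0.902968, cos φ = 0.429708, sin λ = -0.039647, cos λ = 0.999214.
ΔE = −sin λ·ΔX + cos λ·ΔY = −(-0.039647)·(-115.4) + (0.999214)·(461.5) = 456.56 m.
ΔN = −sin φ cos λ·ΔX − sin φ sin λ·ΔY + cos φ·ΔZ = −(0.902968)(0.999214)(-115.4) − (0.902968)(-0.039647)(461.5) + (0.429708)(309.0) = 253.42 m.
Horizontal magnitude = √(ΔE² + ΔN²) = √(456.56² + 253.42²) = 522.18 m.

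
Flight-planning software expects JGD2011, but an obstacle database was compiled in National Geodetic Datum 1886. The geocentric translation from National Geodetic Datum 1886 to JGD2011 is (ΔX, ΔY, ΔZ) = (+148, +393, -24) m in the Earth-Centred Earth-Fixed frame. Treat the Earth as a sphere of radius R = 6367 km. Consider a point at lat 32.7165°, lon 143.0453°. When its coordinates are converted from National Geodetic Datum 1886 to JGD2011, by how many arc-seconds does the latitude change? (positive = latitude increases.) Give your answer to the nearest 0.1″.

Δφ = -2.7″

sin φ = 0.540483, cos φ = 0.841355, sin λ = 0.601183, cos λ = -0.799111.
North component: ΔN = −sin φ cos λ·ΔX − sin φ sin λ·ΔY + cos φ·ΔZ = −(0.540483)(-0.799111)(148) − (0.540483)(0.601183)(393) + (0.841355)(-24) = -83.97 m.
1° of latitude spans πR/180 = 111125 m, so Δφ = -83.97 / 111125 × 3600 = -2.720″.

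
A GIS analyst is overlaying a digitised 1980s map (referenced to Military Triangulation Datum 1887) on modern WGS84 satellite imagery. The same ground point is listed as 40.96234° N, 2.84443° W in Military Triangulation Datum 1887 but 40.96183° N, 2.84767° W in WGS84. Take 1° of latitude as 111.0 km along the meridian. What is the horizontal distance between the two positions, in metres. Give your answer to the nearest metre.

277 m

Δφ = 40.96183° − 40.96234° = -0.00051°; Δλ = -2.84767° − -2.84443° = -0.00324°.
ΔN = Δφ × 111000 = -56.6 m; ΔE = Δλ × 111000 × cos(40.96234°) = -0.00324 × 111000 × 0.755141 = -271.6 m.
Distance = √(ΔE² + ΔN²) = √((-271.6)² + (-56.6)²) = 277.4 m.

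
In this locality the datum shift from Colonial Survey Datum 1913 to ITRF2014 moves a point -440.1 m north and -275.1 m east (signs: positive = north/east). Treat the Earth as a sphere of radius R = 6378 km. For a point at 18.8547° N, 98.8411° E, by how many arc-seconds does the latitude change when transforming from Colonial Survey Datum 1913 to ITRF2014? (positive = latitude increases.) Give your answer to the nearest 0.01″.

Δφ = -14.23″

On a sphere of radius R, 1 rad of latitude = R, so Δφ = ΔN / R = -440.1 / 6378000 = -6.9003e-05 rad = -14.233″.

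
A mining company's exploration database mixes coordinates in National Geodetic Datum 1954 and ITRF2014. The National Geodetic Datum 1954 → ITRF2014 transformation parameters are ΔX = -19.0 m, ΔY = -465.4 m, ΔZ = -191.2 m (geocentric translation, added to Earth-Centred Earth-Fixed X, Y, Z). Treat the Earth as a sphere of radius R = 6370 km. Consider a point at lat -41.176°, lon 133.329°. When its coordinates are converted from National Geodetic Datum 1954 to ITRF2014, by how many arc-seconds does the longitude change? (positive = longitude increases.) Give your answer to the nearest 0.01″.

Δλ = 14.33″

sin φ = -0.658374, cos φ = 0.752691, sin λ = 0.727426, cos λ = -0.686187.
East component: ΔE = −sin λ·ΔX + cos λ·ΔY = −(0.727426)(-19.0) + (-0.686187)(-465.4) = 333.17 m.
1° of latitude spans πR/180 = 111177 m; at latitude φ, 1° of longitude spans that × cos φ = 83682.3 m, so Δλ = 333.17 / 83682.3 × 3600 = 14.333″.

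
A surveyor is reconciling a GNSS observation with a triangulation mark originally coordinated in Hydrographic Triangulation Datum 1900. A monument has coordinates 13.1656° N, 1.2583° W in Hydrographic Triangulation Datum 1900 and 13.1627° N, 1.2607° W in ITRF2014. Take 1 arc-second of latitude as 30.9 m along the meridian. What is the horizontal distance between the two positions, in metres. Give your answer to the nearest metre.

Δφ = 13.1627° − 13.1656° = -0.0029°; Δλ = -1.2607° − -1.2583° = -0.0024°.
1° of latitude = 3600 × 30.90 = 111240 m.
ΔN = Δφ × 111240 = -322.6 m; ΔE = Δλ × 111240 × cos(13.1656°) = -0.0024 × 111240 × 0.973716 = -260.0 m.
Distance = √(ΔE² + ΔN²) = √((-260.0)² + (-322.6)²) = 414.3 m.

414 m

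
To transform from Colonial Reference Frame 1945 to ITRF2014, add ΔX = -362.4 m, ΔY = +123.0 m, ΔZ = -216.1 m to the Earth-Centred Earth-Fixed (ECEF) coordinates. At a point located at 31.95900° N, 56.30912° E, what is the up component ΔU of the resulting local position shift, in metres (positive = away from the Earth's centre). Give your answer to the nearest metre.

The local up (radial) axis is (cos φ cos λ, cos φ sin λ, sin φ), giving ΔU = -170.557 + 86.829 − 114.384 = -198.11 m.

ΔU = -198 m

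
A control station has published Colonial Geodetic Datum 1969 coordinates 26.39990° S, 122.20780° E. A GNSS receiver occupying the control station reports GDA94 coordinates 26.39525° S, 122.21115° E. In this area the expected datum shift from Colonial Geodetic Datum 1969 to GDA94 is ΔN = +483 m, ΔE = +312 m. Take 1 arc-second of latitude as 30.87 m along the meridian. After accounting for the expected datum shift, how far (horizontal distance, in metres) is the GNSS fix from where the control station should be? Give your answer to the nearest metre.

40 m

Observed coordinate differences: Δφ = +0.00465°, Δλ = +0.00335°.
Converting to metres (1° lat = 111132 m, cos φ = 0.895713): observed ΔN = 516.8 m, observed ΔE = 333.5 m.
Subtracting the expected shift leaves a residual of 516.8 − (483) = 33.8 m north and 333.5 − (312) = 21.5 m east.
Residual distance = √(33.8² + 21.5²) = 40.0 m.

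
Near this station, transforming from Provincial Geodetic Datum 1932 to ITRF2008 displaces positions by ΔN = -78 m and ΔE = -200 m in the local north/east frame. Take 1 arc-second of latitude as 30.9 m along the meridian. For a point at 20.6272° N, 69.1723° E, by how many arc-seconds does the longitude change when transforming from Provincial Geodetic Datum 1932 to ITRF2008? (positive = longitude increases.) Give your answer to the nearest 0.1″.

At latitude 20.6272°, cos φ = 0.935892.
1″ of longitude at this latitude = 30.90 × cos φ = 28.9191 m, so Δλ = -200.0 / 28.9191 = -6.916″.

Δλ = -6.9″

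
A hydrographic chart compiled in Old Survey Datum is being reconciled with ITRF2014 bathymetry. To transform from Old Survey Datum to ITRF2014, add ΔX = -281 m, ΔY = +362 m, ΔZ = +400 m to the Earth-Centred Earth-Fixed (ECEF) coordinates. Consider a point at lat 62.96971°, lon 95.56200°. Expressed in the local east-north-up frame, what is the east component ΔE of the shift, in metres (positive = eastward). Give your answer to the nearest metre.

ΔE = 245 m

At φ = 62.96971°, λ = 95.56200°: sin φ = 0.890766, cos φ = 0.454461, sin λ = 0.995292, cos λ = -0.096923.
ΔE = −sin λ·ΔX + cos λ·ΔY = −(0.995292)·(-281) + (-0.096923)·(362) = 244.59 m.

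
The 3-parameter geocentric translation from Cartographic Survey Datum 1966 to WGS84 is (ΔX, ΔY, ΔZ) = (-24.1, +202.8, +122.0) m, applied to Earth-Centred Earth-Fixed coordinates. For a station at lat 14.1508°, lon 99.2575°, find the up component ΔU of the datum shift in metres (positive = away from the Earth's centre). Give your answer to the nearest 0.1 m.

At φ = 14.1508°, λ = 99.2575°: sin φ = 0.244475, cos φ = 0.969656, sin λ = 0.986975, cos λ = -0.160872.
ΔU = cos φ cos λ·ΔX + cos φ sin λ·ΔY + sin φ·ΔZ = (0.969656)(-0.160872)(-24.1) + (0.969656)(0.986975)(202.8) + (0.244475)(122.0) = 227.67 m.

ΔU = 227.7 m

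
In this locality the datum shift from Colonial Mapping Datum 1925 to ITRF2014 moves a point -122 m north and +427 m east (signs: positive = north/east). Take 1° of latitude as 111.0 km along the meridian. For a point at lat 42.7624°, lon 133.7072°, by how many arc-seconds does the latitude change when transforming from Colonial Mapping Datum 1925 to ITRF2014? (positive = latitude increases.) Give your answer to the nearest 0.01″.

Δφ = -3.96″

1° of latitude = 111.0 km, so Δφ = -122.0 / 111000 = -0.0010991° = -3.957″.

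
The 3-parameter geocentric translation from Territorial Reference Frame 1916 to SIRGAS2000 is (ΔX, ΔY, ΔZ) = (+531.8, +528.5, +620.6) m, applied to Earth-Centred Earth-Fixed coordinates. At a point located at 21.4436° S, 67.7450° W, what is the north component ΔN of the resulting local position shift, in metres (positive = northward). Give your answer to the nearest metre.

The local north axis is (−sin φ cos λ, −sin φ sin λ, cos φ), giving ΔN = 73.632 − 178.819 + 577.641 = 472.45 m.

ΔN = 472 m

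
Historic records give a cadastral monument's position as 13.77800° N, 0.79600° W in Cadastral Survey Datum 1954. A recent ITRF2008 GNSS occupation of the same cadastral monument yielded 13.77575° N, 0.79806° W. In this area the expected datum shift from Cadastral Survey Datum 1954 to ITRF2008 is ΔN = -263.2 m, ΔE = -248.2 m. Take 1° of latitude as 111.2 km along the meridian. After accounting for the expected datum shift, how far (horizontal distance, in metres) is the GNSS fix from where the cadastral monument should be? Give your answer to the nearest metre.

Observed coordinate differences: Δφ = -0.00225°, Δλ = -0.00206°.
Converting to metres (1° lat = 111200 m, cos φ = 0.971226): observed ΔN = -250.2 m, observed ΔE = -222.5 m.
Subtracting the expected shift leaves a residual of -250.2 − (-263.2) = 13.0 m north and -222.5 − (-248.2) = 25.7 m east.
Residual distance = √(13.0² + 25.7²) = 28.8 m.

29 m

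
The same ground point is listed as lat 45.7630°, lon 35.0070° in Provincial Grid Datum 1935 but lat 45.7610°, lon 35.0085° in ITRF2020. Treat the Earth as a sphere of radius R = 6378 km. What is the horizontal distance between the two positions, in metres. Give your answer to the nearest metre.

251 m

Δφ = 45.7610° − 45.7630° = -0.0020°; Δλ = 35.0085° − 35.0070° = +0.0015°.
1° along a meridian = πR/180 = 111317 m.
ΔN = Δφ × 111317 = -222.6 m; ΔE = Δλ × 111317 × cos(45.7630°) = +0.0015 × 111317 × 0.697628 = 116.5 m.
Distance = √(ΔE² + ΔN²) = √(116.5² + (-222.6)²) = 251.3 m.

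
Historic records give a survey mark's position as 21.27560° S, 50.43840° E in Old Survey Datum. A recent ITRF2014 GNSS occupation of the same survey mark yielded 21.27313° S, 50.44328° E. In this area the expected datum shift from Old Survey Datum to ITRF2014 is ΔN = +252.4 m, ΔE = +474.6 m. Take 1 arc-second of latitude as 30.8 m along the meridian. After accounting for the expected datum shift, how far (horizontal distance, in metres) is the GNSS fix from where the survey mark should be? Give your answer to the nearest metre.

37 m

Observed coordinate differences: Δφ = +0.00247°, Δλ = +0.00488°.
Converting to metres (1° lat = 110880 m, cos φ = 0.931846): observed ΔN = 273.9 m, observed ΔE = 504.2 m.
Subtracting the expected shift leaves a residual of 273.9 − (252.4) = 21.5 m north and 504.2 − (474.6) = 29.6 m east.
Residual distance = √(21.5² + 29.6²) = 36.6 m.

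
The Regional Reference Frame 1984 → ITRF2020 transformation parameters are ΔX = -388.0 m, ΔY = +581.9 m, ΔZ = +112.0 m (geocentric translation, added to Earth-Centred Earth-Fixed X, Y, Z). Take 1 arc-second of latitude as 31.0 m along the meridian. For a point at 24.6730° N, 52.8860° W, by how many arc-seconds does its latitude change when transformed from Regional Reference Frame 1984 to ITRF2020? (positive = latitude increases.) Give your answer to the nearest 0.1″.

Δφ = 12.7″

sin φ = 0.417439, cos φ = 0.908705, sin λ = -0.797437, cos λ = 0.603403.
North component: ΔN = −sin φ cos λ·ΔX − sin φ sin λ·ΔY + cos φ·ΔZ = −(0.417439)(0.603403)(-388.0) − (0.417439)(-0.797437)(581.9) + (0.908705)(112.0) = 393.21 m.
1° of latitude spans 3600 × 31.00 = 111600 m, so Δφ = 393.21 / 111600 × 3600 = 12.684″.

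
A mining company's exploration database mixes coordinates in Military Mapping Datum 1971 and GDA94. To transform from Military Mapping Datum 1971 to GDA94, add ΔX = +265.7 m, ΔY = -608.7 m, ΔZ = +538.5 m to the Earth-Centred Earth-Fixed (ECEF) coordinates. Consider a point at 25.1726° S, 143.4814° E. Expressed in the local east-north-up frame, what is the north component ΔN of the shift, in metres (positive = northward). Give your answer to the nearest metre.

At φ = -25.1726°, λ = 143.4814°: sin φ = -0.425347, cos φ = 0.905031, sin λ = 0.595084, cos λ = -0.803664.
ΔN = −sin φ cos λ·ΔX − sin φ sin λ·ΔY + cos φ·ΔZ = −(-0.425347)(-0.803664)(265.7) − (-0.425347)(0.595084)(-608.7) + (0.905031)(538.5) = 242.46 m.

ΔN = 242 m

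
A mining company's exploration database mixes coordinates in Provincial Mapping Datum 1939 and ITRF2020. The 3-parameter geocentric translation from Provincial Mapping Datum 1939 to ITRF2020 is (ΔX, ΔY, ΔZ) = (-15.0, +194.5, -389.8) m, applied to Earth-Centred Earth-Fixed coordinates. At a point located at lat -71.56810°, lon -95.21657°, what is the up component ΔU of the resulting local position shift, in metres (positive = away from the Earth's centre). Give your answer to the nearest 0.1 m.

ΔU = 309.0 m

At φ = -71.56810°, λ = -95.21657°: sin φ = -0.948700, cos φ = 0.316177, sin λ = -0.995858, cos λ = -0.090921.
ΔU = cos φ cos λ·ΔX + cos φ sin λ·ΔY + sin φ·ΔZ = (0.316177)(-0.090921)(-15.0) + (0.316177)(-0.995858)(194.5) + (-0.948700)(-389.8) = 308.99 m.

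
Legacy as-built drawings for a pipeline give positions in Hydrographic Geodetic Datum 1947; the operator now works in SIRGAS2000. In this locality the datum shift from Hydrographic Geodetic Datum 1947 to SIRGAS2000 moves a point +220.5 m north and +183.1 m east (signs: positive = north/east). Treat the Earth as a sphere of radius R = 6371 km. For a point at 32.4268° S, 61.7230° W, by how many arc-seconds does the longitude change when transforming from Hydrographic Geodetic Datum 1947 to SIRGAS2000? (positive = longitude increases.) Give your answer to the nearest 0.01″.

Δλ = 7.02″

At latitude -32.4268°, cos φ = 0.844077.
One radian of longitude at latitude φ spans R cos φ, so Δλ = ΔE / (R cos φ) = 183.1 / (6371000 × 0.844077) = 3.4049e-05 rad = 7.023″.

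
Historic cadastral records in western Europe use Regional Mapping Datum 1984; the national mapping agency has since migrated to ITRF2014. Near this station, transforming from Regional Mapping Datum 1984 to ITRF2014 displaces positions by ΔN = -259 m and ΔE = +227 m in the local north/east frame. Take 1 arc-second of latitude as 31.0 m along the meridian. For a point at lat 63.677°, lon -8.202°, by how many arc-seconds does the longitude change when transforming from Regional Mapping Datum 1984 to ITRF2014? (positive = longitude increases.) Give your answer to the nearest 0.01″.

Δλ = 16.51″

At latitude 63.677°, cos φ = 0.443431.
1″ of longitude at this latitude = 31.00 × cos φ = 13.7464 m, so Δλ = 227.0 / 13.7464 = 16.513″.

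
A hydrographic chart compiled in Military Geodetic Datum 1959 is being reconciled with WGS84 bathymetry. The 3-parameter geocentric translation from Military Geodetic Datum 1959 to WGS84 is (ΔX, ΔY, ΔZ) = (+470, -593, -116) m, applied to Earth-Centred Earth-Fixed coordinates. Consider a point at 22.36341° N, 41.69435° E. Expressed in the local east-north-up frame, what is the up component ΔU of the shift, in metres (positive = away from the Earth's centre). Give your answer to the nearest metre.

The local up (radial) axis is (cos φ cos λ, cos φ sin λ, sin φ), giving ΔU = 324.555 − 364.772 − 44.136 = -84.35 m.

ΔU = -84 m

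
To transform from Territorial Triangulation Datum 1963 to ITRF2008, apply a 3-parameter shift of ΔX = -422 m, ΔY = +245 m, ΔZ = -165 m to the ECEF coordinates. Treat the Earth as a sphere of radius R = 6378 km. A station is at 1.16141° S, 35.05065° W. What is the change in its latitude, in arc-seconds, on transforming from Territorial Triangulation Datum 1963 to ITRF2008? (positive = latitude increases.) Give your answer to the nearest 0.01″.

Δφ = -5.65″

sin φ = -0.020269, cos φ = 0.999795, sin λ = -0.574300, cos λ = 0.818645.
North component: ΔN = −sin φ cos λ·ΔX − sin φ sin λ·ΔY + cos φ·ΔZ = −(-0.020269)(0.818645)(-422) − (-0.020269)(-0.574300)(245) + (0.999795)(-165) = -174.82 m.
1° of latitude spans πR/180 = 111317 m, so Δφ = -174.82 / 111317 × 3600 = -5.654″.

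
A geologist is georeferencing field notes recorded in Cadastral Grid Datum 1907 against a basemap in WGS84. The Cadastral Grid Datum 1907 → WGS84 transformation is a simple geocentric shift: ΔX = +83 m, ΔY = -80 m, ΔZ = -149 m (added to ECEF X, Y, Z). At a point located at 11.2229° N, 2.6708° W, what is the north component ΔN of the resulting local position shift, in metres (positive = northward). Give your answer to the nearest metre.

ΔN = -163 m

The local north axis is (−sin φ cos λ, −sin φ sin λ, cos φ), giving ΔN = -16.136 − 0.726 − 146.151 = -163.01 m.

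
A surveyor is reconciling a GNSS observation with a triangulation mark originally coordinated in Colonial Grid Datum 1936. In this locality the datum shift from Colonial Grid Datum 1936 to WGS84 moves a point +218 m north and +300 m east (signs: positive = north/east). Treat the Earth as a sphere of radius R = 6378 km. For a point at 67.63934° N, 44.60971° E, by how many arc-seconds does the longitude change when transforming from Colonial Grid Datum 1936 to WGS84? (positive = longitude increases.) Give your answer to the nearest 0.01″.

At latitude 67.63934°, cos φ = 0.380435.
One radian of longitude at latitude φ spans R cos φ, so Δλ = ΔE / (R cos φ) = 300.0 / (6378000 × 0.380435) = 1.2364e-04 rad = 25.502″.

Δλ = 25.50″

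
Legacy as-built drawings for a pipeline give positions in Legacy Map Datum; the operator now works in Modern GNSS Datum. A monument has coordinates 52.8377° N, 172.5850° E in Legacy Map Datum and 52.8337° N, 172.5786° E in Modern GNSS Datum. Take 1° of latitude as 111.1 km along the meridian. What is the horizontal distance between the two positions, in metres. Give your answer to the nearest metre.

Δφ = 52.8337° − 52.8377° = -0.0040°; Δλ = 172.5786° − 172.5850° = -0.0064°.
ΔN = Δφ × 111100 = -444.4 m; ΔE = Δλ × 111100 × cos(52.8377°) = -0.0064 × 111100 × 0.604075 = -429.5 m.
Distance = √(ΔE² + ΔN²) = √((-429.5)² + (-444.4)²) = 618.0 m.

618 m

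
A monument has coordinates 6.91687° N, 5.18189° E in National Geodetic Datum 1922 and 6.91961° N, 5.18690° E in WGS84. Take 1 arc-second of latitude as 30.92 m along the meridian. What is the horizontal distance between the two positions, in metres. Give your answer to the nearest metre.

Δφ = 6.91961° − 6.91687° = +0.00274°; Δλ = 5.18690° − 5.18189° = +0.00501°.
1° of latitude = 3600 × 30.92 = 111312 m.
ΔN = Δφ × 111312 = 305.0 m; ΔE = Δλ × 111312 × cos(6.91687°) = +0.00501 × 111312 × 0.992722 = 553.6 m.
Distance = √(ΔE² + ΔN²) = √(553.6² + 305.0²) = 632.1 m.

632 m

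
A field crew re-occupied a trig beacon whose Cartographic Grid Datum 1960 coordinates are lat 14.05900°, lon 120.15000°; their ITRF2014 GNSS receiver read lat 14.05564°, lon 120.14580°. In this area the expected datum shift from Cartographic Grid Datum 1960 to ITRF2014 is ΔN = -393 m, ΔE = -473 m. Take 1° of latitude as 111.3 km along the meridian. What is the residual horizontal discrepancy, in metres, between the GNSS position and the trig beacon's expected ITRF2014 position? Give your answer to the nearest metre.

27 m

Observed coordinate differences: Δφ = -0.00336°, Δλ = -0.00420°.
Converting to metres (1° lat = 111300 m, cos φ = 0.970046): observed ΔN = -374.0 m, observed ΔE = -453.5 m.
Subtracting the expected shift leaves a residual of -374.0 − (-393) = 19.0 m north and -453.5 − (-473) = 19.5 m east.
Residual distance = √(19.0² + 19.5²) = 27.3 m.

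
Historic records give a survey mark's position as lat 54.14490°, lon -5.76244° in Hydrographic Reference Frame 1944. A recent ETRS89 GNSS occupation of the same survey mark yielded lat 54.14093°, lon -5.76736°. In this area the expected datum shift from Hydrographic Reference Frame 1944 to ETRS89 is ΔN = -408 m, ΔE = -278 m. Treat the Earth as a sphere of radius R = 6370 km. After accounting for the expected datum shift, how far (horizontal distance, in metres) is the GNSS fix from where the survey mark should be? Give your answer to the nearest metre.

54 m

Observed coordinate differences: Δφ = -0.00397°, Δλ = -0.00492°.
Converting to metres (1° lat = 111177 m, cos φ = 0.585737): observed ΔN = -441.4 m, observed ΔE = -320.4 m.
Subtracting the expected shift leaves a residual of -441.4 − (-408) = -33.4 m north and -320.4 − (-278) = -42.4 m east.
Residual distance = √((-33.4)² + (-42.4)²) = 54.0 m.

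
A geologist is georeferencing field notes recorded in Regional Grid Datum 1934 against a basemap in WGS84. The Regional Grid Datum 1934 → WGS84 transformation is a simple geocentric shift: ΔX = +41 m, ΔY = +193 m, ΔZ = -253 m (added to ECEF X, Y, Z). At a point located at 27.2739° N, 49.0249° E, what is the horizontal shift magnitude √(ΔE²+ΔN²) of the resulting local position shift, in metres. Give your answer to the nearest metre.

319 m

At φ = 27.2739°, λ = 49.0249°: sin φ = 0.458245, cos φ = 0.888826, sin λ = 0.754995, cos λ = 0.655731.
ΔE = −sin λ·ΔX + cos λ·ΔY = −(0.754995)·(41) + (0.655731)·(193) = 95.60 m.
ΔN = −sin φ cos λ·ΔX − sin φ sin λ·ΔY + cos φ·ΔZ = −(0.458245)(0.655731)(41) − (0.458245)(0.754995)(193) + (0.888826)(-253) = -303.97 m.
Horizontal magnitude = √(ΔE² + ΔN²) = √(95.60² + (-303.97)²) = 318.65 m.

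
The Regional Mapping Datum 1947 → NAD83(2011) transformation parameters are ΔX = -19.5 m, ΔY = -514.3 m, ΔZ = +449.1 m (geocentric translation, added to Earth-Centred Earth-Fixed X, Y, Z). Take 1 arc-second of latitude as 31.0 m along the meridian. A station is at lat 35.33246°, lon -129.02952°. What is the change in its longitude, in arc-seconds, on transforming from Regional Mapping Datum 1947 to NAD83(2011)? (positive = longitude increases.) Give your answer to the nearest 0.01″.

Δλ = 12.21″

sin φ = 0.578320, cos φ = 0.815810, sin λ = -0.776822, cos λ = -0.629721.
East component: ΔE = −sin λ·ΔX + cos λ·ΔY = −(-0.776822)(-19.5) + (-0.629721)(-514.3) = 308.72 m.
1° of latitude spans 3600 × 31.00 = 111600 m; at latitude φ, 1° of longitude spans that × cos φ = 91044.4 m, so Δλ = 308.72 / 91044.4 × 3600 = 12.207″.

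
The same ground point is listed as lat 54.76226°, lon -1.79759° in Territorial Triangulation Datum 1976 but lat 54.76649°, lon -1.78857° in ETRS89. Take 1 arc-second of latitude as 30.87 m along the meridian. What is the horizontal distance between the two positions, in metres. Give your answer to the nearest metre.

745 m

Δφ = 54.76649° − 54.76226° = +0.00423°; Δλ = -1.78857° − -1.79759° = +0.00902°.
1° of latitude = 3600 × 30.87 = 111132 m.
ΔN = Δφ × 111132 = 470.1 m; ΔE = Δλ × 111132 × cos(54.76226°) = +0.00902 × 111132 × 0.576970 = 578.4 m.
Distance = √(ΔE² + ΔN²) = √(578.4² + 470.1²) = 745.3 m.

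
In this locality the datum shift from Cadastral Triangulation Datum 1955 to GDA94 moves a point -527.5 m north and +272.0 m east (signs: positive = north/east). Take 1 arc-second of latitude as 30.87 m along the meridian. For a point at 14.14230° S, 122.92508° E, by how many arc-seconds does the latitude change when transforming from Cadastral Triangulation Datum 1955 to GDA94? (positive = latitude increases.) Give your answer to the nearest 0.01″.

Δφ = -17.09″

1″ of latitude = 30.87 m, so Δφ = -527.5 / 30.87 = -17.088″.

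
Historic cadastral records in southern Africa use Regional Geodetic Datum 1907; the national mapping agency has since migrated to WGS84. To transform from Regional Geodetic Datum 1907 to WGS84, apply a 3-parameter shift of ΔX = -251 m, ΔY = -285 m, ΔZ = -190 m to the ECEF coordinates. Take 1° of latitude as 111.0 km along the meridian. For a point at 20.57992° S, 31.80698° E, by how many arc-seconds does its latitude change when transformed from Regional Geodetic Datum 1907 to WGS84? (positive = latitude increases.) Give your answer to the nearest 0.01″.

Δφ = -9.91″

sin φ = -0.351514, cos φ = 0.936183, sin λ = 0.527059, cos λ = 0.849828.
North component: ΔN = −sin φ cos λ·ΔX − sin φ sin λ·ΔY + cos φ·ΔZ = −(-0.351514)(0.849828)(-251) − (-0.351514)(0.527059)(-285) + (0.936183)(-190) = -305.66 m.
1° of latitude spans 111000 m, so Δφ = -305.66 / 111000 × 3600 = -9.913″.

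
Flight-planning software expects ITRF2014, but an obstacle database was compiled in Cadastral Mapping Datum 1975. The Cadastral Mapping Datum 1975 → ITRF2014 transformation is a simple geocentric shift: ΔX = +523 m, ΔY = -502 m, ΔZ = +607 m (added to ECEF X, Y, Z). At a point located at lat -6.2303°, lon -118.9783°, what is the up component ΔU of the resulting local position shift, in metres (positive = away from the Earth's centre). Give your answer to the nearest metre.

ΔU = 119 m

At φ = -6.2303°, λ = -118.9783°: sin φ = -0.108525, cos φ = 0.994094, sin λ = -0.874803, cos λ = -0.484478.
ΔU = cos φ cos λ·ΔX + cos φ sin λ·ΔY + sin φ·ΔZ = (0.994094)(-0.484478)(523) + (0.994094)(-0.874803)(-502) + (-0.108525)(607) = 118.80 m.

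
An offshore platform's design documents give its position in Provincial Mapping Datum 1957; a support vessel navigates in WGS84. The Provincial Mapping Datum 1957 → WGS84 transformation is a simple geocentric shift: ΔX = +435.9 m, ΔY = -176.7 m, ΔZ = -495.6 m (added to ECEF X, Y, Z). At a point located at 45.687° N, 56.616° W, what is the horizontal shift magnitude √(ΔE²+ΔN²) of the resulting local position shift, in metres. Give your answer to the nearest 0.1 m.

678.1 m

At φ = 45.687°, λ = -56.616°: sin φ = 0.715534, cos φ = 0.698578, sin λ = -0.835002, cos λ = 0.550248.
ΔE = −sin λ·ΔX + cos λ·ΔY = −(-0.835002)·(435.9) + (0.550248)·(-176.7) = 266.75 m.
ΔN = −sin φ cos λ·ΔX − sin φ sin λ·ΔY + cos φ·ΔZ = −(0.715534)(0.550248)(435.9) − (0.715534)(-0.835002)(-176.7) + (0.698578)(-495.6) = -623.41 m.
Horizontal magnitude = √(ΔE² + ΔN²) = √(266.75² + (-623.41)²) = 678.08 m.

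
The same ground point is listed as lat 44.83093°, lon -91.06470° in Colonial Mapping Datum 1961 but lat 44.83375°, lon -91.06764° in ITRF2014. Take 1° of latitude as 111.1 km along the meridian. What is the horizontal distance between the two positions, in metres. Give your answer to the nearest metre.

390 m

Δφ = 44.83375° − 44.83093° = +0.00282°; Δλ = -91.06764° − -91.06470° = -0.00294°.
ΔN = Δφ × 111100 = 313.3 m; ΔE = Δλ × 111100 × cos(44.83093°) = -0.00294 × 111100 × 0.709190 = -231.6 m.
Distance = √(ΔE² + ΔN²) = √((-231.6)² + 313.3²) = 389.6 m.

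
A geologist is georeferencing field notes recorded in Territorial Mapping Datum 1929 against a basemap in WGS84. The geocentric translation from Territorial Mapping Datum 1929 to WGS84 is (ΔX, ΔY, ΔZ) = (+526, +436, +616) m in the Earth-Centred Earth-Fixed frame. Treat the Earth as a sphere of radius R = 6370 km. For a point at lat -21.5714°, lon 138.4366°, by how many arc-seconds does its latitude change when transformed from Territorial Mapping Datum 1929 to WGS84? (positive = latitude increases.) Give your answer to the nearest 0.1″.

Δφ = 17.3″

sin φ = -0.367660, cos φ = 0.929960, sin λ = 0.663448, cos λ = -0.748222.
North component: ΔN = −sin φ cos λ·ΔX − sin φ sin λ·ΔY + cos φ·ΔZ = −(-0.367660)(-0.748222)(526) − (-0.367660)(0.663448)(436) + (0.929960)(616) = 534.51 m.
1° of latitude spans πR/180 = 111177 m, so Δφ = 534.51 / 111177 × 3600 = 17.308″.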